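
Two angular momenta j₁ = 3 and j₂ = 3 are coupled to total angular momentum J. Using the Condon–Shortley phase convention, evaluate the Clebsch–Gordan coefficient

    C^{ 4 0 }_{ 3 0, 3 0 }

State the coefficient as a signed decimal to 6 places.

j₁+j₂−J=2  J+j₁−j₂=4  J−j₁+j₂=4  j₁+j₂+J+1=11
(j₁±m₁, j₂±m₂, J±M) = (3,3,3,3,4,4)
P² = 373248/1925
sum k=0..2:
  [0] +1/72 = 1/72
  [1] −1/16 = -1/16
  [2] +1/72 = 1/72
S = -5/144
C² = P²·S² = 18/77 ; C = -0.483494

−√(18/77) ≈ -0.483494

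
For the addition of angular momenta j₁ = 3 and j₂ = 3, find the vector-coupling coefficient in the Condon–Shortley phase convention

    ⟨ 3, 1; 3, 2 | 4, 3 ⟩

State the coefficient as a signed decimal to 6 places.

-0.301511  (= −√(1/11))

triangle: 2!×4!×4!/11! = 1152/39916800
(j±m)!: 4!×2!×5!×1!×7!×1! = 29030400
prefactor² = (2J+1)×Δ×N² = 82944/11
  k=1: −1/(1!×1!×1!×4!×3!×0!) = -1/144
  k=2: +1/(2!×0!×0!×3!×4!×1!) = 1/288
Σ = -1/288  ⇒  CG² = 82944/11×(-1/288)² = 1/11
CG = −√(1/11) = -0.301511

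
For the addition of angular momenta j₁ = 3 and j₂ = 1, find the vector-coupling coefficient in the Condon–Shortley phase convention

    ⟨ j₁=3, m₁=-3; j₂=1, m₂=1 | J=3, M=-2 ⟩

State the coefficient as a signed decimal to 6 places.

j₁+j₂−J=1  J+j₁−j₂=5  J−j₁+j₂=1  j₁+j₂+J+1=8
(j₁±m₁, j₂±m₂, J±M) = (0,6,2,0,1,5)
P² = 3600
sum k=1..1:
  [1] −1/120 = -1/120
S = -1/120
C² = P²·S² = 1/4 ; C = -0.500000

-0.500000  (= −√(1/4))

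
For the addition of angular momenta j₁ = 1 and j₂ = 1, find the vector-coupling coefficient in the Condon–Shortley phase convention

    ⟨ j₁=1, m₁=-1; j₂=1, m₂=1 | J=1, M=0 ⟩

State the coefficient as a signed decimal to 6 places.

j₁+j₂−J=1  J+j₁−j₂=1  J−j₁+j₂=1  j₁+j₂+J+1=4
(j₁±m₁, j₂±m₂, J±M) = (0,2,2,0,1,1)
P² = 1/2
sum k=1..1:
  [1] −1/1 = -1
S = -1
C² = P²·S² = 1/2 ; C = -0.707107

-0.707107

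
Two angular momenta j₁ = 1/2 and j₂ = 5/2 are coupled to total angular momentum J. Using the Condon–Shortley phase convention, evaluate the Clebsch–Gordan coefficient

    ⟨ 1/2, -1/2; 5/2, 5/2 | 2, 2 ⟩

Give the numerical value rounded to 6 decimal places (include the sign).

triangle: 1!·0!·4!/6! = 24/720
(j±m)!: 0!·1!·5!·0!·4!·0! = 2880
prefactor² = (2J+1)·Δ·N² = 480
  k=1: −1/(1!·0!·0!·4!·0!·0!) = -1/24
Σ = -1/24  ⇒  CG² = 480·(-1/24)² = 5/6
CG = −√(5/6) = -0.912871

-0.912871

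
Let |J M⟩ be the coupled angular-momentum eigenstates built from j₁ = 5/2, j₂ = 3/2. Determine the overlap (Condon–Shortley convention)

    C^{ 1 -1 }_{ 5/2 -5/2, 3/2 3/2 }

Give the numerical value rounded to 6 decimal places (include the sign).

√[3·3!2!0!/6! · 0!5!3!0!0!2!] = √(72)
  +(−1)^3/∏(3,0,2,0,0,0)! = -1/12  (running -1/12)
⟨..|..⟩ = √(72)·(-1/12) = -0.707107

-0.707107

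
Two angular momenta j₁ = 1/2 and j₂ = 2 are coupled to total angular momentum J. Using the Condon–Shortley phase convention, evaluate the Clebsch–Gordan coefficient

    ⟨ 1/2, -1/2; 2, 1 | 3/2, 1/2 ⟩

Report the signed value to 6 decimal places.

-0.774597

√[4·1!0!3!/5! · 0!1!3!1!2!1!] = √(12/5)
  +(−1)^1/∏(1,0,0,2,0,1)! = -1/2  (running -1/2)
⟨..|..⟩ = √(12/5)·(-1/2) = -0.774597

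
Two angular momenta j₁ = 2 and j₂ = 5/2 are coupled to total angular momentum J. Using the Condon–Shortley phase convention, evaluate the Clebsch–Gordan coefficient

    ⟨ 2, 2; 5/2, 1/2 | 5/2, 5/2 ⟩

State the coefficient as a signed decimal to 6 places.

√[6·2!2!3!/8! · 4!0!3!2!5!0!] = √(864/7)
  +(−1)^0/∏(0,2,0,3,2,0)! = 1/24  (running 1/24)
⟨..|..⟩ = √(864/7)·(1/24) = +0.462910

+0.462910  (= +√(3/14))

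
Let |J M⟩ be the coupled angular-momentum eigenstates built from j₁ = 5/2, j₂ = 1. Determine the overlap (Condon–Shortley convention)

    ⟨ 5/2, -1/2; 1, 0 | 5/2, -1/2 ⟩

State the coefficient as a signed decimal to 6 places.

−√(1/35) = -0.169031

j₁+j₂−J=1  J+j₁−j₂=4  J−j₁+j₂=1  j₁+j₂+J+1=7
(j₁±m₁, j₂±m₂, J±M) = (2,3,1,1,2,3)
P² = 144/35
sum k=0..1:
  [0] +1/6 = 1/6
  [1] −1/4 = -1/4
S = -1/12
C² = P²·S² = 1/35 ; C = -0.169031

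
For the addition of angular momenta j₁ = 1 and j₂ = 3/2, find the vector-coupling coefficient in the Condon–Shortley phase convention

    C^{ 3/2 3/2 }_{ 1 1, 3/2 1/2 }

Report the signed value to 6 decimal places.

√[4·1!1!2!/5! · 2!0!2!1!3!0!] = √(8/5)
  +(−1)^0/∏(0,1,0,2,1,0)! = 1/2  (running 1/2)
⟨..|..⟩ = √(8/5)·(1/2) = +0.632456

+0.632456  (= +√(2/5))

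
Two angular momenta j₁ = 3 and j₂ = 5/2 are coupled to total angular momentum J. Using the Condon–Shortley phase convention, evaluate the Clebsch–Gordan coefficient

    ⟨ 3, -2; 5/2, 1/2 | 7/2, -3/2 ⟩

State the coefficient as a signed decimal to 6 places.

triangle: 2!·4!·3!/10! = 288/3628800
(j±m)!: 1!·5!·3!·2!·2!·5! = 345600
prefactor² = (2J+1)·Δ·N² = 1536/7
  k=1: −1/(1!·1!·4!·2!·0!·1!) = -1/48
  k=2: +1/(2!·0!·3!·1!·1!·2!) = 1/24
Σ = 1/48  ⇒  CG² = 1536/7·1/48² = 2/21
CG = +√(2/21) = +0.308607

+√(2/21) ≈ +0.308607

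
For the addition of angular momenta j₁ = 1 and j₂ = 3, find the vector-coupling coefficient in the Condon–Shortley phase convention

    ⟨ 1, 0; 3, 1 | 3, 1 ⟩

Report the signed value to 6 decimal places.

−√(1/12) = -0.288675

j₁+j₂−J=1  J+j₁−j₂=1  J−j₁+j₂=5  j₁+j₂+J+1=8
(j₁±m₁, j₂±m₂, J±M) = (1,1,4,2,4,2)
P² = 48
sum k=0..1:
  [0] +1/24 = 1/24
  [1] −1/12 = -1/12
S = -1/24
C² = P²·S² = 1/12 ; C = -0.288675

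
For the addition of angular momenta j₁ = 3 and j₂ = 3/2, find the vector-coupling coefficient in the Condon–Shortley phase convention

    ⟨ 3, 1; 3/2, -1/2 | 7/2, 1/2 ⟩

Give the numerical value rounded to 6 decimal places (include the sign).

j₁+j₂−J=1  J+j₁−j₂=5  J−j₁+j₂=2  j₁+j₂+J+1=9
(j₁±m₁, j₂±m₂, J±M) = (4,2,1,2,4,3)
P² = 512/7
sum k=0..1:
  [0] +1/12 = 1/12
  [1] −1/48 = -1/48
S = 1/16
C² = P²·S² = 2/7 ; C = +0.534522

+0.534522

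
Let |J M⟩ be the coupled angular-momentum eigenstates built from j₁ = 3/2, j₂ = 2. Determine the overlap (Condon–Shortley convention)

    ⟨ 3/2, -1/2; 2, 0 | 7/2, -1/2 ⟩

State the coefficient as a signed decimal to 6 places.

triangle: 0!*3!*4!/8! = 144/40320
(j±m)!: 1!*2!*2!*2!*3!*4! = 1152
prefactor² = (2J+1)*Δ*N² = 1152/35
  k=0: +1/(0!*0!*2!*2!*1!*2!) = 1/8
Σ = 1/8  ⇒  CG² = 1152/35*1/8² = 18/35
CG = +√(18/35) = +0.717137

+√(18/35) ≈ +0.717137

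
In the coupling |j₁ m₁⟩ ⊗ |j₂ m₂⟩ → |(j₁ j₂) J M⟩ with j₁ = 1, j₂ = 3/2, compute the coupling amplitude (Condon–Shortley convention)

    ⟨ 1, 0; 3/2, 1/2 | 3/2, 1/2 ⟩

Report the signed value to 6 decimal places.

j₁+j₂−J=1  J+j₁−j₂=1  J−j₁+j₂=2  j₁+j₂+J+1=5
(j₁±m₁, j₂±m₂, J±M) = (1,1,2,1,2,1)
P² = 4/15
sum k=0..1:
  [0] +1/2 = 1/2
  [1] −1/1 = -1
S = -1/2
C² = P²·S² = 1/15 ; C = -0.258199

−√(1/15) = -0.258199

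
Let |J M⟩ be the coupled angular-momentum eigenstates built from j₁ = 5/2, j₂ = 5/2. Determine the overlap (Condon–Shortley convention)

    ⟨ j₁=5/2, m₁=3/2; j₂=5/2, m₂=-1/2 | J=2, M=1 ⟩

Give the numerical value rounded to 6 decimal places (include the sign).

-0.377964  (= −√(1/7))

triangle: 3!×2!×2!/8! = 24/40320
(j±m)!: 4!×1!×2!×3!×3!×1! = 1728
prefactor² = (2J+1)×Δ×N² = 36/7
  k=0: +1/(0!×3!×1!×2!×1!×0!) = 1/12
  k=1: −1/(1!×2!×0!×1!×2!×1!) = -1/4
Σ = -1/6  ⇒  CG² = 36/7×(-1/6)² = 1/7
CG = −√(1/7) = -0.377964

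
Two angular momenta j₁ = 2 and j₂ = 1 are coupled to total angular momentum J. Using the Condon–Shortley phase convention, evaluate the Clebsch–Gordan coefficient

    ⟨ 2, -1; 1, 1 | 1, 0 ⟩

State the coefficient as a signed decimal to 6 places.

+√(3/10) ≈ +0.547723

j₁+j₂−J=2  J+j₁−j₂=2  J−j₁+j₂=0  j₁+j₂+J+1=5
(j₁±m₁, j₂±m₂, J±M) = (1,3,2,0,1,1)
P² = 6/5
sum k=2..2:
  [2] +1/2 = 1/2
S = 1/2
C² = P²·S² = 3/10 ; C = +0.547723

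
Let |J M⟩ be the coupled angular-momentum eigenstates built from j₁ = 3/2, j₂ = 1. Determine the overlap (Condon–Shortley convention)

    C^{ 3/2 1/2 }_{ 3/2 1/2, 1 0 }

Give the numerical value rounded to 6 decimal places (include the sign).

√[4·1!2!1!/5! · 2!1!1!1!2!1!] = √(4/15)
  +(−1)^0/∏(0,1,1,1,1,0)! = 1  (running 1)
  +(−1)^1/∏(1,0,0,0,2,1)! = -1/2  (running 1/2)
⟨..|..⟩ = √(4/15)·(1/2) = +0.258199

+0.258199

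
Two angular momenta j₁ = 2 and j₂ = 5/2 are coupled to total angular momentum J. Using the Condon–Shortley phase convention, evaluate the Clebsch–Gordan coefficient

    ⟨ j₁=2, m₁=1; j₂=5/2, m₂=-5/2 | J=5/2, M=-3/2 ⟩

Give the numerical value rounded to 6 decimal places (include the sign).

+0.654654

triangle: 2!×2!×3!/8! = 24/40320
(j±m)!: 3!×1!×0!×5!×1!×4! = 17280
prefactor² = (2J+1)×Δ×N² = 432/7
  k=0: +1/(0!×2!×1!×0!×1!×3!) = 1/12
Σ = 1/12  ⇒  CG² = 432/7×1/12² = 3/7
CG = +√(3/7) = +0.654654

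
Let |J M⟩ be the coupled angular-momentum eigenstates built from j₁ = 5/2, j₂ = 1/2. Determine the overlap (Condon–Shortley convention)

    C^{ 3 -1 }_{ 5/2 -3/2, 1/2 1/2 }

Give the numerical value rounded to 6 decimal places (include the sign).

j₁+j₂−J=0  J+j₁−j₂=5  J−j₁+j₂=1  j₁+j₂+J+1=7
(j₁±m₁, j₂±m₂, J±M) = (1,4,1,0,2,4)
P² = 192
sum k=0..0:
  [0] +1/24 = 1/24
S = 1/24
C² = P²·S² = 1/3 ; C = +0.577350

+√(1/3) ≈ +0.577350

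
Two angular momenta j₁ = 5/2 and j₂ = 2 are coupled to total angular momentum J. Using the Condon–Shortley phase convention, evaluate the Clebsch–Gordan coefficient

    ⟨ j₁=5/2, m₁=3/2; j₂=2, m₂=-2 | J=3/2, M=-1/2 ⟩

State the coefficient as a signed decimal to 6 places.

√[4·3!2!1!/7! · 4!1!0!4!1!2!] = √(384/35)
  +(−1)^0/∏(0,3,1,0,1,1)! = 1/6  (running 1/6)
⟨..|..⟩ = √(384/35)·(1/6) = +0.552052

+√(32/105) ≈ +0.552052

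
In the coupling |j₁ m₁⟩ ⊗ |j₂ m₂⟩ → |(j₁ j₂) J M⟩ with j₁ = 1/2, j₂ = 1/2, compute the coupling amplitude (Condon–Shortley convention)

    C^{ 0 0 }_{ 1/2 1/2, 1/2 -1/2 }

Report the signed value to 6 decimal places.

√[1·1!0!0!/2! · 1!0!0!1!0!0!] = √(1/2)
  +(−1)^0/∏(0,1,0,0,0,0)! = 1  (running 1)
⟨..|..⟩ = √(1/2)·(1) = +0.707107

+√(1/2) = +0.707107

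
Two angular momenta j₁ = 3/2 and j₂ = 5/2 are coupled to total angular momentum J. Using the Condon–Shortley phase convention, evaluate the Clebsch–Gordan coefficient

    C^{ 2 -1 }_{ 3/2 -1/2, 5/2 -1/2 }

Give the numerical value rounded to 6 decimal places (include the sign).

-0.545545

j₁+j₂−J=2  J+j₁−j₂=1  J−j₁+j₂=3  j₁+j₂+J+1=7
(j₁±m₁, j₂±m₂, J±M) = (1,2,2,3,1,3)
P² = 12/7
sum k=1..2:
  [1] −1/2 = -1/2
  [2] +1/12 = 1/12
S = -5/12
C² = P²·S² = 25/84 ; C = -0.545545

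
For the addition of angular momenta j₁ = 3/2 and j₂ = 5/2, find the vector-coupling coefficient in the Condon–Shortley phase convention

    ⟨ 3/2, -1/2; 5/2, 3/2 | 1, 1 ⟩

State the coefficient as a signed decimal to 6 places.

√[3·3!0!2!/6! · 1!2!4!1!2!0!] = √(24/5)
  +(−1)^2/∏(2,1,0,2,0,0)! = 1/4  (running 1/4)
⟨..|..⟩ = √(24/5)·(1/4) = +0.547723

+0.547723  (= +√(3/10))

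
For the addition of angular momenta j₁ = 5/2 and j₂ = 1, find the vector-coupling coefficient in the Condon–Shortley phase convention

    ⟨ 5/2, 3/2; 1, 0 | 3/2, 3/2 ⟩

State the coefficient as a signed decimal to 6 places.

-0.516398  (= −√(4/15))

triangle: 2!·3!·0!/6! = 12/720
(j±m)!: 4!·1!·1!·1!·3!·0! = 144
prefactor² = (2J+1)·Δ·N² = 48/5
  k=1: −1/(1!·1!·0!·0!·3!·0!) = -1/6
Σ = -1/6  ⇒  CG² = 48/5·(-1/6)² = 4/15
CG = −√(4/15) = -0.516398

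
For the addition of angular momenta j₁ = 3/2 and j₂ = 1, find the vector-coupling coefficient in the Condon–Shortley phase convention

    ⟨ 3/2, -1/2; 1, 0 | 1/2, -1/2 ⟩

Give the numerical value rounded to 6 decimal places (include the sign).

triangle: 2!·1!·0!/4! = 2/24
(j±m)!: 1!·2!·1!·1!·0!·1! = 2
prefactor² = (2J+1)·Δ·N² = 1/3
  k=1: −1/(1!·1!·1!·0!·0!·0!) = -1
Σ = -1  ⇒  CG² = 1/3·(-1)² = 1/3
CG = −√(1/3) = -0.577350

−√(1/3) = -0.577350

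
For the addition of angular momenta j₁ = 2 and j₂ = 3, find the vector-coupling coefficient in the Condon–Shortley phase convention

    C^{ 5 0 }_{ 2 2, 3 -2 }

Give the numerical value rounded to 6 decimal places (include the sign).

+√(1/42) = +0.154303

√[11·0!4!6!/11! · 4!0!1!5!5!5!] = √(1382400/7)
  +(−1)^0/∏(0,0,0,1,4,5)! = 1/2880  (running 1/2880)
⟨..|..⟩ = √(1382400/7)·(1/2880) = +0.154303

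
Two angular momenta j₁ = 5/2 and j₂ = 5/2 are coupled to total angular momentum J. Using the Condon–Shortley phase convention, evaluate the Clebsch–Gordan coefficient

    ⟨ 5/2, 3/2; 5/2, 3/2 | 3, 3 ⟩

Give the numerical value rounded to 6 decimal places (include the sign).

√[7·2!3!3!/9! · 4!1!4!1!6!0!] = √(576)
  +(−1)^1/∏(1,1,0,3,3,0)! = -1/36  (running -1/36)
⟨..|..⟩ = √(576)·(-1/36) = -0.666667

−√(4/9) ≈ -0.666667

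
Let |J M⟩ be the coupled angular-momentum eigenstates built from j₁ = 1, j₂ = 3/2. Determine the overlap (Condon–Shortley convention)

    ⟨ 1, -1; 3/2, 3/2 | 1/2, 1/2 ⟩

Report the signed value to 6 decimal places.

+0.707107  (= +√(1/2))

j₁+j₂−J=2  J+j₁−j₂=0  J−j₁+j₂=1  j₁+j₂+J+1=4
(j₁±m₁, j₂±m₂, J±M) = (0,2,3,0,1,0)
P² = 2
sum k=2..2:
  [2] +1/2 = 1/2
S = 1/2
C² = P²·S² = 1/2 ; C = +0.707107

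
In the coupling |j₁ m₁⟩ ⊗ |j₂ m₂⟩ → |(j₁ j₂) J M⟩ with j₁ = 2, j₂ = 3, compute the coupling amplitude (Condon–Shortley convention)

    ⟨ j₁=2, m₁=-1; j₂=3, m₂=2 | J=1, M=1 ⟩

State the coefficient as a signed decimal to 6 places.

√[3·4!0!2!/7! · 1!3!5!1!2!0!] = √(288/7)
  +(−1)^3/∏(3,1,0,2,0,0)! = -1/12  (running -1/12)
⟨..|..⟩ = √(288/7)·(-1/12) = -0.534522

-0.534522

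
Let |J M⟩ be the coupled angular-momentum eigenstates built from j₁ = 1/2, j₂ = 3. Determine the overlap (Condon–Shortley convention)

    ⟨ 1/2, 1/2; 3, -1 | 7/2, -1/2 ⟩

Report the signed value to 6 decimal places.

j₁+j₂−J=0  J+j₁−j₂=1  J−j₁+j₂=6  j₁+j₂+J+1=8
(j₁±m₁, j₂±m₂, J±M) = (1,0,2,4,3,4)
P² = 6912/7
sum k=0..0:
  [0] +1/48 = 1/48
S = 1/48
C² = P²·S² = 3/7 ; C = +0.654654

+0.654654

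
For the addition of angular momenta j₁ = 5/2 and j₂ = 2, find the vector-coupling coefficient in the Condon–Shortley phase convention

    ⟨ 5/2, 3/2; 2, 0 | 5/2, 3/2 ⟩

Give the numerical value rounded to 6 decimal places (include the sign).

-0.119523  (= −√(1/70))

j₁+j₂−J=2  J+j₁−j₂=3  J−j₁+j₂=2  j₁+j₂+J+1=8
(j₁±m₁, j₂±m₂, J±M) = (4,1,2,2,4,1)
P² = 288/35
sum k=0..1:
  [0] +1/8 = 1/8
  [1] −1/6 = -1/6
S = -1/24
C² = P²·S² = 1/70 ; C = -0.119523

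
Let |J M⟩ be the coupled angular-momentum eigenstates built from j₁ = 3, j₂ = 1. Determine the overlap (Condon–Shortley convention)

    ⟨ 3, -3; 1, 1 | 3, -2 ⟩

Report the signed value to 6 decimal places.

j₁+j₂−J=1  J+j₁−j₂=5  J−j₁+j₂=1  j₁+j₂+J+1=8
(j₁±m₁, j₂±m₂, J±M) = (0,6,2,0,1,5)
P² = 3600
sum k=1..1:
  [1] −1/120 = -1/120
S = -1/120
C² = P²·S² = 1/4 ; C = -0.500000

−√(1/4) ≈ -0.500000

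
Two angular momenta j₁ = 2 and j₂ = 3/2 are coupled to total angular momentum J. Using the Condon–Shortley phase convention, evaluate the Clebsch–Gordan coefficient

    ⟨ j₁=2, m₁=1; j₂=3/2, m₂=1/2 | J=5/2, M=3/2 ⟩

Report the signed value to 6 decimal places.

√[6·1!3!2!/7! · 3!1!2!1!4!1!] = √(144/35)
  +(−1)^0/∏(0,1,1,2,2,0)! = 1/4  (running 1/4)
  +(−1)^1/∏(1,0,0,1,3,1)! = -1/6  (running 1/12)
⟨..|..⟩ = √(144/35)·(1/12) = +0.169031

+√(1/35) ≈ +0.169031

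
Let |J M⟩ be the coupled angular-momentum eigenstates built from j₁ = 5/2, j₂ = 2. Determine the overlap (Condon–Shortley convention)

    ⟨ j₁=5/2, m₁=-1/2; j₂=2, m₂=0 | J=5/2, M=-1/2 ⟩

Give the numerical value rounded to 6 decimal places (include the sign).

−√(8/35) = -0.478091

triangle: 2!·3!·2!/8! = 24/40320
(j±m)!: 2!·3!·2!·2!·2!·3! = 576
prefactor² = (2J+1)·Δ·N² = 72/35
  k=0: +1/(0!·2!·3!·2!·0!·0!) = 1/24
  k=1: −1/(1!·1!·2!·1!·1!·1!) = -1/2
  k=2: +1/(2!·0!·1!·0!·2!·2!) = 1/8
Σ = -1/3  ⇒  CG² = 72/35·(-1/3)² = 8/35
CG = −√(8/35) = -0.478091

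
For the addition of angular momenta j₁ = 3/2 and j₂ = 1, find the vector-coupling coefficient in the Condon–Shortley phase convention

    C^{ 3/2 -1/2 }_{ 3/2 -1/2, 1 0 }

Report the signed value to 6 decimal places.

−√(1/15) = -0.258199

triangle: 1!*2!*1!/5! = 2/120
(j±m)!: 1!*2!*1!*1!*1!*2! = 4
prefactor² = (2J+1)*Δ*N² = 4/15
  k=0: +1/(0!*1!*2!*1!*0!*0!) = 1/2
  k=1: −1/(1!*0!*1!*0!*1!*1!) = -1
Σ = -1/2  ⇒  CG² = 4/15*(-1/2)² = 1/15
CG = −√(1/15) = -0.258199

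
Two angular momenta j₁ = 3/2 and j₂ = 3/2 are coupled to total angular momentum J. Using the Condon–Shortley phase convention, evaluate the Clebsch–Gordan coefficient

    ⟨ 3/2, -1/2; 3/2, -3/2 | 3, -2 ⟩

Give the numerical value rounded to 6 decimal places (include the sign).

triangle: 0!*3!*3!/7! = 36/5040
(j±m)!: 1!*2!*0!*3!*1!*5! = 1440
prefactor² = (2J+1)*Δ*N² = 72
  k=0: +1/(0!*0!*2!*0!*1!*3!) = 1/12
Σ = 1/12  ⇒  CG² = 72*1/12² = 1/2
CG = +√(1/2) = +0.707107

+√(1/2) = +0.707107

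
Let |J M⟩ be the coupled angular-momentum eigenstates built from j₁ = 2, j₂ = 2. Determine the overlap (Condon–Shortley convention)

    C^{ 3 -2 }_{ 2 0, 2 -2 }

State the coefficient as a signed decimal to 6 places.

+0.707107  (= +√(1/2))

√[7·1!3!3!/8! · 2!2!0!4!1!5!] = √(72)
  +(−1)^0/∏(0,1,2,0,1,3)! = 1/12  (running 1/12)
⟨..|..⟩ = √(72)·(1/12) = +0.707107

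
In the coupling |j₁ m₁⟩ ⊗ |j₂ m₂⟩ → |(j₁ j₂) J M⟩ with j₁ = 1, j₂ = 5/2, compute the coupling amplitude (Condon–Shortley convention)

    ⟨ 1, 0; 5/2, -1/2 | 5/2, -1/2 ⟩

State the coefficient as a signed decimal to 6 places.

+0.169031

triangle: 1!×1!×4!/7! = 24/5040
(j±m)!: 1!×1!×2!×3!×2!×3! = 144
prefactor² = (2J+1)×Δ×N² = 144/35
  k=0: +1/(0!×1!×1!×2!×0!×2!) = 1/4
  k=1: −1/(1!×0!×0!×1!×1!×3!) = -1/6
Σ = 1/12  ⇒  CG² = 144/35×1/12² = 1/35
CG = +√(1/35) = +0.169031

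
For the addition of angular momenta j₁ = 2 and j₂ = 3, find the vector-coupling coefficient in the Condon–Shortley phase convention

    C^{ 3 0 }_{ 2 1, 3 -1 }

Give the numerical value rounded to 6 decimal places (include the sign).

+0.182574

triangle: 2!·2!·4!/9! = 96/362880
(j±m)!: 3!·1!·2!·4!·3!·3! = 10368
prefactor² = (2J+1)·Δ·N² = 96/5
  k=0: +1/(0!·2!·1!·2!·1!·2!) = 1/8
  k=1: −1/(1!·1!·0!·1!·2!·3!) = -1/12
Σ = 1/24  ⇒  CG² = 96/5·1/24² = 1/30
CG = +√(1/30) = +0.182574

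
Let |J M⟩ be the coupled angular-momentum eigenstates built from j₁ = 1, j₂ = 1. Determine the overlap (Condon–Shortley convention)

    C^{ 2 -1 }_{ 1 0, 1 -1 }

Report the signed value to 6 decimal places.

√[5·0!2!2!/5! · 1!1!0!2!1!3!] = √(2)
  +(−1)^0/∏(0,0,1,0,1,2)! = 1/2  (running 1/2)
⟨..|..⟩ = √(2)·(1/2) = +0.707107

+√(1/2) ≈ +0.707107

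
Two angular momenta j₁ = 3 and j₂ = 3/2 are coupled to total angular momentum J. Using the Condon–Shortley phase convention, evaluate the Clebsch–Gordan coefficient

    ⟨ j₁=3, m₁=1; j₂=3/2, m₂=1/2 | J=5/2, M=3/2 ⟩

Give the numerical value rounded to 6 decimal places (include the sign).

√[6·2!4!1!/8! · 4!2!2!1!4!1!] = √(576/35)
  +(−1)^1/∏(1,1,1,1,3,0)! = -1/6  (running -1/6)
  +(−1)^2/∏(2,0,0,0,4,1)! = 1/48  (running -7/48)
⟨..|..⟩ = √(576/35)·(-7/48) = -0.591608

−√(7/20) = -0.591608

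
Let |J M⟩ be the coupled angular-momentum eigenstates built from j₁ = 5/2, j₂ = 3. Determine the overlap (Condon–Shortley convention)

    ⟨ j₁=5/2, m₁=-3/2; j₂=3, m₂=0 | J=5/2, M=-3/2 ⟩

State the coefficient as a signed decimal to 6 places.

+√(7/30) ≈ +0.483046

√[6·3!2!3!/9! · 1!4!3!3!1!4!] = √(864/35)
  +(−1)^2/∏(2,1,2,1,0,2)! = 1/8  (running 1/8)
  +(−1)^3/∏(3,0,1,0,1,3)! = -1/36  (running 7/72)
⟨..|..⟩ = √(864/35)·(7/72) = +0.483046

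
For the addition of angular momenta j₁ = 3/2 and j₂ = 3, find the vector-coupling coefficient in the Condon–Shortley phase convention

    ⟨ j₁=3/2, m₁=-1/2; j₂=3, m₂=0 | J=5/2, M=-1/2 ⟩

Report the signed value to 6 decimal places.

-0.414039  (= −√(6/35))

j₁+j₂−J=2  J+j₁−j₂=1  J−j₁+j₂=4  j₁+j₂+J+1=8
(j₁±m₁, j₂±m₂, J±M) = (1,2,3,3,2,3)
P² = 216/35
sum k=1..2:
  [1] −1/4 = -1/4
  [2] +1/12 = 1/12
S = -1/6
C² = P²·S² = 6/35 ; C = -0.414039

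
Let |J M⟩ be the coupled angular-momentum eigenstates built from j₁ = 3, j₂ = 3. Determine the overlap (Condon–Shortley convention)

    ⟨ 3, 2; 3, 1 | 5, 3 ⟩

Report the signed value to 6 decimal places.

j₁+j₂−J=1  J+j₁−j₂=5  J−j₁+j₂=5  j₁+j₂+J+1=12
(j₁±m₁, j₂±m₂, J±M) = (5,1,4,2,8,2)
P² = 153600
sum k=0..1:
  [0] +1/576 = 1/576
  [1] −1/1440 = -1/1440
S = 1/960
C² = P²·S² = 1/6 ; C = +0.408248

+√(1/6) = +0.408248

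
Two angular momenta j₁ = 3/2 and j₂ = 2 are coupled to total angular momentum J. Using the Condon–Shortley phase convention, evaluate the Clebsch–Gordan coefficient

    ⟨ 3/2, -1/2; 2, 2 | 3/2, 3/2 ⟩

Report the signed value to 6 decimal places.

triangle: 2!·1!·2!/6! = 4/720
(j±m)!: 1!·2!·4!·0!·3!·0! = 288
prefactor² = (2J+1)·Δ·N² = 32/5
  k=2: +1/(2!·0!·0!·2!·1!·0!) = 1/4
Σ = 1/4  ⇒  CG² = 32/5·1/4² = 2/5
CG = +√(2/5) = +0.632456

+0.632456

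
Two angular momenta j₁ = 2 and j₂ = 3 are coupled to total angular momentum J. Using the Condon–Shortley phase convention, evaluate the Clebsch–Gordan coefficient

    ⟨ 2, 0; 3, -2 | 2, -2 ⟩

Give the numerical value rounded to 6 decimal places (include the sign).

√[5·3!1!3!/8! · 2!2!1!5!0!4!] = √(360/7)
  +(−1)^1/∏(1,2,1,0,0,3)! = -1/12  (running -1/12)
⟨..|..⟩ = √(360/7)·(-1/12) = -0.597614

−√(5/14) ≈ -0.597614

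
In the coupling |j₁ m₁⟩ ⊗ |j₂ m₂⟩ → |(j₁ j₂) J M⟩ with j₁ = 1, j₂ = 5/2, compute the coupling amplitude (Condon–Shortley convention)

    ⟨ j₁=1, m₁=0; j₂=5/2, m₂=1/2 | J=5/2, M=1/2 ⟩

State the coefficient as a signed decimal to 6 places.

−√(1/35) = -0.169031

j₁+j₂−J=1  J+j₁−j₂=1  J−j₁+j₂=4  j₁+j₂+J+1=7
(j₁±m₁, j₂±m₂, J±M) = (1,1,3,2,3,2)
P² = 144/35
sum k=0..1:
  [0] +1/6 = 1/6
  [1] −1/4 = -1/4
S = -1/12
C² = P²·S² = 1/35 ; C = -0.169031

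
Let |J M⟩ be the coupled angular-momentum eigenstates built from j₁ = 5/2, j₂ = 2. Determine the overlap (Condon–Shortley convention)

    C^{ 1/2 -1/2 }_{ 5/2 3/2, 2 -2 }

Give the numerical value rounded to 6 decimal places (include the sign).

+0.258199

triangle: 4!*1!*0!/6! = 24/720
(j±m)!: 4!*1!*0!*4!*0!*1! = 576
prefactor² = (2J+1)*Δ*N² = 192/5
  k=0: +1/(0!*4!*1!*0!*0!*0!) = 1/24
Σ = 1/24  ⇒  CG² = 192/5*1/24² = 1/15
CG = +√(1/15) = +0.258199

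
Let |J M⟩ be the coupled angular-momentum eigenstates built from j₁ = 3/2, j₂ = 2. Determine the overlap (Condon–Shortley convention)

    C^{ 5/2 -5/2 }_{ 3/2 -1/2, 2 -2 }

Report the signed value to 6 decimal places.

+0.755929  (= +√(4/7))

√[6·1!2!3!/7! · 1!2!0!4!0!5!] = √(576/7)
  +(−1)^0/∏(0,1,2,0,0,3)! = 1/12  (running 1/12)
⟨..|..⟩ = √(576/7)·(1/12) = +0.755929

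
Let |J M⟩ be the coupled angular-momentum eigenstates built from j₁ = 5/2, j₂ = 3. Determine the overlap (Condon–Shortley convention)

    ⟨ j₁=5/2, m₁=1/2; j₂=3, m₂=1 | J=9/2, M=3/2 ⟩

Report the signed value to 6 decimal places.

√[10·1!4!5!/11! · 3!2!4!2!6!3!] = √(138240/77)
  +(−1)^0/∏(0,1,2,4,2,1)! = 1/96  (running 1/96)
  +(−1)^1/∏(1,0,1,3,3,2)! = -1/72  (running -1/288)
⟨..|..⟩ = √(138240/77)·(-1/288) = -0.147122

−√(5/231) = -0.147122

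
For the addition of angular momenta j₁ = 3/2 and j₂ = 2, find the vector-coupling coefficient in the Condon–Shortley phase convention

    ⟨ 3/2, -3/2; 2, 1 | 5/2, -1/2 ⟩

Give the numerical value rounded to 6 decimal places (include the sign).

-0.621059  (= −√(27/70))

triangle: 1!·2!·3!/7! = 12/5040
(j±m)!: 0!·3!·3!·1!·2!·3! = 432
prefactor² = (2J+1)·Δ·N² = 216/35
  k=1: −1/(1!·0!·2!·2!·0!·1!) = -1/4
Σ = -1/4  ⇒  CG² = 216/35·(-1/4)² = 27/70
CG = −√(27/70) = -0.621059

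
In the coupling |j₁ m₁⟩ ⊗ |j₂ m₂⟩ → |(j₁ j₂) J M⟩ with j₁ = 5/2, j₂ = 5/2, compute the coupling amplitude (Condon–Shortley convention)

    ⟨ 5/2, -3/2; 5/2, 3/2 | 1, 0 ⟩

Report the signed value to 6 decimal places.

-0.358569  (= −√(9/70))

√[3·4!1!1!/7! · 1!4!4!1!1!1!] = √(288/35)
  +(−1)^3/∏(3,1,1,1,0,0)! = -1/6  (running -1/6)
  +(−1)^4/∏(4,0,0,0,1,1)! = 1/24  (running -1/8)
⟨..|..⟩ = √(288/35)·(-1/8) = -0.358569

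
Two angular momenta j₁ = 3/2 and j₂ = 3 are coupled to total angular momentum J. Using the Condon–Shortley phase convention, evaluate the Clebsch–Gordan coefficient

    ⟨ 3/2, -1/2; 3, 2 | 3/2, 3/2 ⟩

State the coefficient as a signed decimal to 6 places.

j₁+j₂−J=3  J+j₁−j₂=0  J−j₁+j₂=3  j₁+j₂+J+1=7
(j₁±m₁, j₂±m₂, J±M) = (1,2,5,1,3,0)
P² = 288/7
sum k=2..2:
  [2] +1/12 = 1/12
S = 1/12
C² = P²·S² = 2/7 ; C = +0.534522

+√(2/7) = +0.534522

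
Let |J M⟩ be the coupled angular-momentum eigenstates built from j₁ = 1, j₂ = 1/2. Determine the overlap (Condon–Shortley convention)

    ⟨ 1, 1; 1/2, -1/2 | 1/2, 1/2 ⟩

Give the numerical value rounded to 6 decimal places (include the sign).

+√(2/3) = +0.816497

√[2·1!1!0!/3! · 2!0!0!1!1!0!] = √(2/3)
  +(−1)^0/∏(0,1,0,0,1,0)! = 1  (running 1)
⟨..|..⟩ = √(2/3)·(1) = +0.816497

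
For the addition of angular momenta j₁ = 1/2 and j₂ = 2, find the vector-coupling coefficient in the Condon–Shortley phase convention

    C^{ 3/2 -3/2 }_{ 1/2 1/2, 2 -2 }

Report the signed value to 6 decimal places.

√[4·1!0!3!/5! · 1!0!0!4!0!3!] = √(144/5)
  +(−1)^0/∏(0,1,0,0,0,3)! = 1/6  (running 1/6)
⟨..|..⟩ = √(144/5)·(1/6) = +0.894427

+0.894427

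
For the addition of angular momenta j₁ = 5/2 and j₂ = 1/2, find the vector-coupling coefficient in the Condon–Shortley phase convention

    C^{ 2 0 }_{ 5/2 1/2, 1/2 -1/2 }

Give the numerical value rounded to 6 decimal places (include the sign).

triangle: 1!*4!*0!/6! = 24/720
(j±m)!: 3!*2!*0!*1!*2!*2! = 48
prefactor² = (2J+1)*Δ*N² = 8
  k=0: +1/(0!*1!*2!*0!*2!*0!) = 1/4
Σ = 1/4  ⇒  CG² = 8*1/4² = 1/2
CG = +√(1/2) = +0.707107

+√(1/2) ≈ +0.707107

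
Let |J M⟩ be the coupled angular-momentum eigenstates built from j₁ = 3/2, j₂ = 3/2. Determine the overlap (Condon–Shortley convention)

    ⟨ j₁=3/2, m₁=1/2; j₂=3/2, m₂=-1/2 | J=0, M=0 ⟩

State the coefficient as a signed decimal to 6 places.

j₁+j₂−J=3  J+j₁−j₂=0  J−j₁+j₂=0  j₁+j₂+J+1=4
(j₁±m₁, j₂±m₂, J±M) = (2,1,1,2,0,0)
P² = 1
sum k=1..1:
  [1] −1/2 = -1/2
S = -1/2
C² = P²·S² = 1/4 ; C = -0.500000

-0.500000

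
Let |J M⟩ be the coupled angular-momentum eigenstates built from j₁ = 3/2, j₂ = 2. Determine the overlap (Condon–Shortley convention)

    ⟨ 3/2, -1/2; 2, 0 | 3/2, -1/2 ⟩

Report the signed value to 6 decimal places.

−√(1/5) ≈ -0.447214

triangle: 2!×1!×2!/6! = 4/720
(j±m)!: 1!×2!×2!×2!×1!×2! = 16
prefactor² = (2J+1)×Δ×N² = 16/45
  k=1: −1/(1!×1!×1!×1!×0!×1!) = -1
  k=2: +1/(2!×0!×0!×0!×1!×2!) = 1/4
Σ = -3/4  ⇒  CG² = 16/45×(-3/4)² = 1/5
CG = −√(1/5) = -0.447214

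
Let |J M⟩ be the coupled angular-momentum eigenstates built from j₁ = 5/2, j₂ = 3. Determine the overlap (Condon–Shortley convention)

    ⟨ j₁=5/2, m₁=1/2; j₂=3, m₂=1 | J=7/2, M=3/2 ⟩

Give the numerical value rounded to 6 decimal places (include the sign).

−√(5/21) = -0.487950

j₁+j₂−J=2  J+j₁−j₂=3  J−j₁+j₂=4  j₁+j₂+J+1=10
(j₁±m₁, j₂±m₂, J±M) = (3,2,4,2,5,2)
P² = 3072/35
sum k=0..2:
  [0] +1/96 = 1/96
  [1] −1/12 = -1/12
  [2] +1/48 = 1/48
S = -5/96
C² = P²·S² = 5/21 ; C = -0.487950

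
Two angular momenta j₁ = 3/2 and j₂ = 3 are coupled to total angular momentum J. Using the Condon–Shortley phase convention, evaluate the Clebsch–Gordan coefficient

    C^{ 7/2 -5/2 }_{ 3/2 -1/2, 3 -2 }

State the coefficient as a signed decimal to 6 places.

+√(1/7) ≈ +0.377964

√[8·1!2!5!/9! · 1!2!1!5!1!6!] = √(6400/7)
  +(−1)^0/∏(0,1,2,1,0,4)! = 1/48  (running 1/48)
  +(−1)^1/∏(1,0,1,0,1,5)! = -1/120  (running 1/80)
⟨..|..⟩ = √(6400/7)·(1/80) = +0.377964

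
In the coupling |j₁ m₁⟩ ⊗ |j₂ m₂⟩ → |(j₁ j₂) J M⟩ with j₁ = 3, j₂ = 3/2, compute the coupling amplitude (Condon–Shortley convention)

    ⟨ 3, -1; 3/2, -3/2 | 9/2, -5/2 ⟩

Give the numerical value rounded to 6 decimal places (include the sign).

+√(5/12) = +0.645497

j₁+j₂−J=0  J+j₁−j₂=6  J−j₁+j₂=3  j₁+j₂+J+1=10
(j₁±m₁, j₂±m₂, J±M) = (2,4,0,3,2,7)
P² = 34560
sum k=0..0:
  [0] +1/288 = 1/288
S = 1/288
C² = P²·S² = 5/12 ; C = +0.645497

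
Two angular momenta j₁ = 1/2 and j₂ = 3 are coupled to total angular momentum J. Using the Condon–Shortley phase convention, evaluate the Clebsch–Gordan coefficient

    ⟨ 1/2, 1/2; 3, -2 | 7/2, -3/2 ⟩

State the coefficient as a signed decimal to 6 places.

+0.534522  (= +√(2/7))

j₁+j₂−J=0  J+j₁−j₂=1  J−j₁+j₂=6  j₁+j₂+J+1=8
(j₁±m₁, j₂±m₂, J±M) = (1,0,1,5,2,5)
P² = 28800/7
sum k=0..0:
  [0] +1/120 = 1/120
S = 1/120
C² = P²·S² = 2/7 ; C = +0.534522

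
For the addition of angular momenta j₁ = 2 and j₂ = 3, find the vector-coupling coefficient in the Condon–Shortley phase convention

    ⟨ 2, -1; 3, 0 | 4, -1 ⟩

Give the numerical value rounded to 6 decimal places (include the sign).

-0.462910  (= −√(3/14))

√[9·1!3!5!/10! · 1!3!3!3!3!5!] = √(1944/7)
  +(−1)^0/∏(0,1,3,3,0,2)! = 1/72  (running 1/72)
  +(−1)^1/∏(1,0,2,2,1,3)! = -1/24  (running -1/36)
⟨..|..⟩ = √(1944/7)·(-1/36) = -0.462910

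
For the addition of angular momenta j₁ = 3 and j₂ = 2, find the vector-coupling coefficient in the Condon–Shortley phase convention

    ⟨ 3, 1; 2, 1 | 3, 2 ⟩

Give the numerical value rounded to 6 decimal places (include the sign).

-0.500000

triangle: 2!·4!·2!/9! = 96/362880
(j±m)!: 4!·2!·3!·1!·5!·1! = 34560
prefactor² = (2J+1)·Δ·N² = 64
  k=1: −1/(1!·1!·1!·2!·3!·0!) = -1/12
  k=2: +1/(2!·0!·0!·1!·4!·1!) = 1/48
Σ = -1/16  ⇒  CG² = 64·(-1/16)² = 1/4
CG = −√(1/4) = -0.500000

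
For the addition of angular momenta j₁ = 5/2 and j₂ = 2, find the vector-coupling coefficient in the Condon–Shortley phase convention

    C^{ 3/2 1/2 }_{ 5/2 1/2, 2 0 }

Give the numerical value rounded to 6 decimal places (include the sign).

−√(2/35) = -0.239046

√[4·3!2!1!/7! · 3!2!2!2!2!1!] = √(32/35)
  +(−1)^1/∏(1,2,1,1,1,0)! = -1/2  (running -1/2)
  +(−1)^2/∏(2,1,0,0,2,1)! = 1/4  (running -1/4)
⟨..|..⟩ = √(32/35)·(-1/4) = -0.239046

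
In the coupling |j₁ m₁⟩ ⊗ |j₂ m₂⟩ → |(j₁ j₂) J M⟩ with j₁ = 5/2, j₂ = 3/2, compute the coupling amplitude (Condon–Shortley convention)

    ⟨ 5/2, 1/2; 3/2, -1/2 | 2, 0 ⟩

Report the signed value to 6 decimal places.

triangle: 2!*3!*1!/7! = 12/5040
(j±m)!: 3!*2!*1!*2!*2!*2! = 96
prefactor² = (2J+1)*Δ*N² = 8/7
  k=0: +1/(0!*2!*2!*1!*1!*0!) = 1/4
  k=1: −1/(1!*1!*1!*0!*2!*1!) = -1/2
Σ = -1/4  ⇒  CG² = 8/7*(-1/4)² = 1/14
CG = −√(1/14) = -0.267261

-0.267261  (= −√(1/14))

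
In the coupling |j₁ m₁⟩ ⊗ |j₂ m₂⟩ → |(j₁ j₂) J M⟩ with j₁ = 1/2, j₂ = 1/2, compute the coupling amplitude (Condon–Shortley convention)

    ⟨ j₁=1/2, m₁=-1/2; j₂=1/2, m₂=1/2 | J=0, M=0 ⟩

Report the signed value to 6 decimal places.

j₁+j₂−J=1  J+j₁−j₂=0  J−j₁+j₂=0  j₁+j₂+J+1=2
(j₁±m₁, j₂±m₂, J±M) = (0,1,1,0,0,0)
P² = 1/2
sum k=1..1:
  [1] −1/1 = -1
S = -1
C² = P²·S² = 1/2 ; C = -0.707107

−√(1/2) ≈ -0.707107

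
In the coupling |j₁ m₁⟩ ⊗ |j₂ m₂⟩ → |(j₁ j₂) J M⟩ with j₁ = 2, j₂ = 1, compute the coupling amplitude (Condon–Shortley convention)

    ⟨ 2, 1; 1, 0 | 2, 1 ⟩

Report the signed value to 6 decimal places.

+√(1/6) ≈ +0.408248

j₁+j₂−J=1  J+j₁−j₂=3  J−j₁+j₂=1  j₁+j₂+J+1=6
(j₁±m₁, j₂±m₂, J±M) = (3,1,1,1,3,1)
P² = 3/2
sum k=0..1:
  [0] +1/2 = 1/2
  [1] −1/6 = -1/6
S = 1/3
C² = P²·S² = 1/6 ; C = +0.408248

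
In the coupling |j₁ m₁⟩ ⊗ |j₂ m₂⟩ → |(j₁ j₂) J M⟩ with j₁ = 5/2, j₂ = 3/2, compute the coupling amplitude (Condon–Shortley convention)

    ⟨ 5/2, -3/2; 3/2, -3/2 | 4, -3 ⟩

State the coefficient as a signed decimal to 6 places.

+0.790569  (= +√(5/8))

√[9·0!5!3!/9! · 1!4!0!3!1!7!] = √(12960)
  +(−1)^0/∏(0,0,4,0,1,3)! = 1/144  (running 1/144)
⟨..|..⟩ = √(12960)·(1/144) = +0.790569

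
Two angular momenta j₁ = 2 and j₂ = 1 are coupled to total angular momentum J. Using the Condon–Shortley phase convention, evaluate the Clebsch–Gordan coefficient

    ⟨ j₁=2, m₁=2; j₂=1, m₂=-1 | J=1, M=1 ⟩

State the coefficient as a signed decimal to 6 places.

+√(3/5) ≈ +0.774597

j₁+j₂−J=2  J+j₁−j₂=2  J−j₁+j₂=0  j₁+j₂+J+1=5
(j₁±m₁, j₂±m₂, J±M) = (4,0,0,2,2,0)
P² = 48/5
sum k=0..0:
  [0] +1/4 = 1/4
S = 1/4
C² = P²·S² = 3/5 ; C = +0.774597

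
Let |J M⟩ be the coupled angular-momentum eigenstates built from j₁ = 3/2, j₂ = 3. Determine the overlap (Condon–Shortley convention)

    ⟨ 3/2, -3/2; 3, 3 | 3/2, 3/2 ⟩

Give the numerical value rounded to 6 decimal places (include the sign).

j₁+j₂−J=3  J+j₁−j₂=0  J−j₁+j₂=3  j₁+j₂+J+1=7
(j₁±m₁, j₂±m₂, J±M) = (0,3,6,0,3,0)
P² = 5184/7
sum k=3..3:
  [3] −1/36 = -1/36
S = -1/36
C² = P²·S² = 4/7 ; C = -0.755929

-0.755929  (= −√(4/7))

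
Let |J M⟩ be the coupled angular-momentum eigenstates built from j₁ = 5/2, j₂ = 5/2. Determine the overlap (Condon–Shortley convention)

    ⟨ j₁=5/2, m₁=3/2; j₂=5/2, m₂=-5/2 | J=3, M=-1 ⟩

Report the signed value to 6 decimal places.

j₁+j₂−J=2  J+j₁−j₂=3  J−j₁+j₂=3  j₁+j₂+J+1=9
(j₁±m₁, j₂±m₂, J±M) = (4,1,0,5,2,4)
P² = 192
sum k=0..0:
  [0] +1/24 = 1/24
S = 1/24
C² = P²·S² = 1/3 ; C = +0.577350

+0.577350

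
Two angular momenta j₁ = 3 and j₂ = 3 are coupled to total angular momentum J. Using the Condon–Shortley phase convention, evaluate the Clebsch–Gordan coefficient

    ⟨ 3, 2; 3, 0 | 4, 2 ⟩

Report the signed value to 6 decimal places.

triangle: 2!*4!*4!/11! = 1152/39916800
(j±m)!: 5!*1!*3!*3!*6!*2! = 6220800
prefactor² = (2J+1)*Δ*N² = 124416/77
  k=0: +1/(0!*2!*1!*3!*3!*1!) = 1/72
  k=1: −1/(1!*1!*0!*2!*4!*2!) = -1/96
Σ = 1/288  ⇒  CG² = 124416/77*1/288² = 3/154
CG = +√(3/154) = +0.139573

+√(3/154) ≈ +0.139573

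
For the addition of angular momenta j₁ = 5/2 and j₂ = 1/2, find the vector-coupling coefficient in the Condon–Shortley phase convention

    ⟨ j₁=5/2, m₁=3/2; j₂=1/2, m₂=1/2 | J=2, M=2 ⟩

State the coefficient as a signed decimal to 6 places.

triangle: 1!*4!*0!/6! = 24/720
(j±m)!: 4!*1!*1!*0!*4!*0! = 576
prefactor² = (2J+1)*Δ*N² = 96
  k=1: −1/(1!*0!*0!*0!*4!*0!) = -1/24
Σ = -1/24  ⇒  CG² = 96*(-1/24)² = 1/6
CG = −√(1/6) = -0.408248

-0.408248  (= −√(1/6))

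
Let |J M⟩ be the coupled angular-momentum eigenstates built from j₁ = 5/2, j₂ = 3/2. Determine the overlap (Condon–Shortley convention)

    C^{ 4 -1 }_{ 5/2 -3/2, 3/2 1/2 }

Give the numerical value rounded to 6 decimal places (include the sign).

+0.517549  (= +√(15/56))

j₁+j₂−J=0  J+j₁−j₂=5  J−j₁+j₂=3  j₁+j₂+J+1=9
(j₁±m₁, j₂±m₂, J±M) = (1,4,2,1,3,5)
P² = 4320/7
sum k=0..0:
  [0] +1/48 = 1/48
S = 1/48
C² = P²·S² = 15/56 ; C = +0.517549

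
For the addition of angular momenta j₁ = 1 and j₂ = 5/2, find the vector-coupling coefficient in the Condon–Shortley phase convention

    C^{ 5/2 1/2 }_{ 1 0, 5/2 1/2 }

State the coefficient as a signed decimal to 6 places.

triangle: 1!·1!·4!/7! = 24/5040
(j±m)!: 1!·1!·3!·2!·3!·2! = 144
prefactor² = (2J+1)·Δ·N² = 144/35
  k=0: +1/(0!·1!·1!·3!·0!·1!) = 1/6
  k=1: −1/(1!·0!·0!·2!·1!·2!) = -1/4
Σ = -1/12  ⇒  CG² = 144/35·(-1/12)² = 1/35
CG = −√(1/35) = -0.169031

−√(1/35) ≈ -0.169031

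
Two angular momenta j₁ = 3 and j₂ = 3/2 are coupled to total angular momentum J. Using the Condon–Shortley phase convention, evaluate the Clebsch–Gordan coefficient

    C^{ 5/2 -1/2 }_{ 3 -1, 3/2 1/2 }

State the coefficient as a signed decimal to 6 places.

-0.119523

√[6·2!4!1!/8! · 2!4!2!1!2!3!] = √(288/35)
  +(−1)^1/∏(1,1,3,1,1,0)! = -1/6  (running -1/6)
  +(−1)^2/∏(2,0,2,0,2,1)! = 1/8  (running -1/24)
⟨..|..⟩ = √(288/35)·(-1/24) = -0.119523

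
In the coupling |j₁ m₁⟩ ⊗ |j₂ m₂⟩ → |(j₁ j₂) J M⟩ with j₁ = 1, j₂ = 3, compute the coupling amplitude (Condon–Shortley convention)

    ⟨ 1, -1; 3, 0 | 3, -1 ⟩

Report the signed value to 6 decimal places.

-0.707107  (= −√(1/2))

√[7·1!1!5!/8! · 0!2!3!3!2!4!] = √(72)
  +(−1)^1/∏(1,0,1,2,0,3)! = -1/12  (running -1/12)
⟨..|..⟩ = √(72)·(-1/12) = -0.707107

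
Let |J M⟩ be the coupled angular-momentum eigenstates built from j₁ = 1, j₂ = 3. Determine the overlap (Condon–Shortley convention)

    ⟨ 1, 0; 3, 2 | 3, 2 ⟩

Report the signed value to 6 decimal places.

√[7·1!1!5!/8! · 1!1!5!1!5!1!] = √(300)
  +(−1)^0/∏(0,1,1,5,0,0)! = 1/120  (running 1/120)
  +(−1)^1/∏(1,0,0,4,1,1)! = -1/24  (running -1/30)
⟨..|..⟩ = √(300)·(-1/30) = -0.577350

−√(1/3) ≈ -0.577350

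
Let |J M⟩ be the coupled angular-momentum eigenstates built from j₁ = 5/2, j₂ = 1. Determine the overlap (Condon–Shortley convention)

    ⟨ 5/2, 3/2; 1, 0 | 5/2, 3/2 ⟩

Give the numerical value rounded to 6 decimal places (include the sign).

√[6·1!4!1!/7! · 4!1!1!1!4!1!] = √(576/35)
  +(−1)^0/∏(0,1,1,1,3,0)! = 1/6  (running 1/6)
  +(−1)^1/∏(1,0,0,0,4,1)! = -1/24  (running 1/8)
⟨..|..⟩ = √(576/35)·(1/8) = +0.507093

+0.507093  (= +√(9/35))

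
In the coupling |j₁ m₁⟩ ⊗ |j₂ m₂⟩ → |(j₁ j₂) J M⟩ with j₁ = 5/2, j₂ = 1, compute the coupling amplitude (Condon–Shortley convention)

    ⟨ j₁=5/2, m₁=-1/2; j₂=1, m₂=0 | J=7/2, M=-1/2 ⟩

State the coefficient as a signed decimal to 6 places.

+√(4/7) = +0.755929

j₁+j₂−J=0  J+j₁−j₂=5  J−j₁+j₂=2  j₁+j₂+J+1=8
(j₁±m₁, j₂±m₂, J±M) = (2,3,1,1,3,4)
P² = 576/7
sum k=0..0:
  [0] +1/12 = 1/12
S = 1/12
C² = P²·S² = 4/7 ; C = +0.755929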